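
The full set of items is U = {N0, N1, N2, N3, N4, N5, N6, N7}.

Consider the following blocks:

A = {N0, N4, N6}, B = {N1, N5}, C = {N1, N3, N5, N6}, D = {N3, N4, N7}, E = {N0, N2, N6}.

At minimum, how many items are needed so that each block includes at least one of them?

The 3 items {N3, N5, N6} hit every block.
The blocks B, D, E are pairwise disjoint, so any hitting set needs a separate item for each — at least 3. Hence 3 is optimal.

3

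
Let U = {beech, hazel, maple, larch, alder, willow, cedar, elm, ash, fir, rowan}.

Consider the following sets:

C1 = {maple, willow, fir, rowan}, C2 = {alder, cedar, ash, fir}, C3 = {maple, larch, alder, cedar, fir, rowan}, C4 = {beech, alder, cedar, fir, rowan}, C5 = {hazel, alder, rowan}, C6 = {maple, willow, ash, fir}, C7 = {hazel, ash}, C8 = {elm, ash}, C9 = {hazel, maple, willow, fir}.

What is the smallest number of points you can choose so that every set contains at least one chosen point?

3

Take H = {alder, ash, fir}. Each listed set contains at least one of these, so H is a hitting set of size 3.
No choice of 2 points meets every set, so 3 is the minimum.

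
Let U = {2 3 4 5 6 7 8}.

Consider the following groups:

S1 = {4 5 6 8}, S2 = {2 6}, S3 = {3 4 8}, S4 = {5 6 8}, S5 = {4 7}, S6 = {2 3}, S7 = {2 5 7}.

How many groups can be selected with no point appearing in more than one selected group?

S4, S5, S6 are pairwise disjoint (S4={5,6,8}; S5={4,7}; S6={2,3}).
Every remaining group overlaps one of these, and no 4 of the listed groups are pairwise disjoint, so 3 is the maximum.

3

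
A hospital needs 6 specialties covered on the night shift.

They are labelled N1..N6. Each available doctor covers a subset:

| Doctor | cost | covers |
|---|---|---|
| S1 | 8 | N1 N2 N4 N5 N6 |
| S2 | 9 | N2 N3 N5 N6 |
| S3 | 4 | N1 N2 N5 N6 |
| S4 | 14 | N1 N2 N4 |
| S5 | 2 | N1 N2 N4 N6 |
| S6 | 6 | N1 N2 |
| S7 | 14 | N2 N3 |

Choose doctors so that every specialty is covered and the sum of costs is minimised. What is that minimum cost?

S2, S5 together cover every specialty (S2 ∪ S5 = {N1, N2, N3, N4, N5, N6}); total cost 9 + 2 = 11.
The greedy pick S5, S3, S2 costs 15; no covering selection beats 11.

11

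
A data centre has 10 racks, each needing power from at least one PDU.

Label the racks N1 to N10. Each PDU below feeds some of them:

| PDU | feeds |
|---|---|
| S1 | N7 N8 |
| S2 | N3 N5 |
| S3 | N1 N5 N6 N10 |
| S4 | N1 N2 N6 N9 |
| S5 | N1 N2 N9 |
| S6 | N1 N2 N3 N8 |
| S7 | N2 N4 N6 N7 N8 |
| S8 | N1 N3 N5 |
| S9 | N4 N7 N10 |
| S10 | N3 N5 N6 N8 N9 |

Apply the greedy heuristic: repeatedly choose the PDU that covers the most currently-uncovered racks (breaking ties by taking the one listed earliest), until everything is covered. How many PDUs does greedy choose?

Greedy: pick S7 (covers 5 new) → pick S3 (covers 3 new) → pick S10 (covers 2 new). Total picks: 3.

3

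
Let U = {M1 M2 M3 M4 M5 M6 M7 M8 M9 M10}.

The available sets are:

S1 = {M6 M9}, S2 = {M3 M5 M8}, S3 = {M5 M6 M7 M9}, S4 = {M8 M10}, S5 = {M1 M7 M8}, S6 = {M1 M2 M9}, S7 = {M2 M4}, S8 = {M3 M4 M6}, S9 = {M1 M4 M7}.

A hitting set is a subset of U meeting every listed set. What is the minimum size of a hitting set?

3

The 3 points {M4, M8, M9} hit every set.
The sets S1, S2, S9 are pairwise disjoint, so any hitting set needs a separate point for each — at least 3. Hence 3 is optimal.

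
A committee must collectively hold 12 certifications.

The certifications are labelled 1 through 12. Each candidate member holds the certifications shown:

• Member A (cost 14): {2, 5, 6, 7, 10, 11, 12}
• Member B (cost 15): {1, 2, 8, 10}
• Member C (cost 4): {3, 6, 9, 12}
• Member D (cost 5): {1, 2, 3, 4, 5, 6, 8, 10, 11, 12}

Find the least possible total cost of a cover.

A, C, D together cover every certification (A ∪ C ∪ D = {1, 2, 3, 4, 5, 6, 7, 8, 9, 10, 11, 12}); total cost 14 + 4 + 5 = 23.
No covering selection has total cost below 23.

23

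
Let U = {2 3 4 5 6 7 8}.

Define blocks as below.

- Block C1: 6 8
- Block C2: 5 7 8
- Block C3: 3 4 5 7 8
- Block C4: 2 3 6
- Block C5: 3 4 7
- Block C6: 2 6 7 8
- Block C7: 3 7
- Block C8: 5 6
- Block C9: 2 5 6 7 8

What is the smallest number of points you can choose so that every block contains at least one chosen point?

2

Take H = {6, 7}. Each listed block contains at least one of these, so H is a hitting set of size 2.
The blocks C1, C7 are pairwise disjoint, so any hitting set needs a separate point for each — at least 2. Hence 2 is optimal.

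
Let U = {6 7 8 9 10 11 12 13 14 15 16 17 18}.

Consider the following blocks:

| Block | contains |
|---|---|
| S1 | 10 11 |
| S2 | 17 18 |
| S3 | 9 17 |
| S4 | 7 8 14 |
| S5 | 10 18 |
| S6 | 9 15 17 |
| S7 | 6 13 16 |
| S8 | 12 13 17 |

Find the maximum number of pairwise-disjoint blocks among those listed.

4

S1, S3, S4, S7 are pairwise disjoint (S1={10,11}; S3={9,17}; S4={7,8,14}; S7={6,13,16}).
Every remaining block overlaps one of these, and no 5 of the listed blocks are pairwise disjoint, so 4 is the maximum.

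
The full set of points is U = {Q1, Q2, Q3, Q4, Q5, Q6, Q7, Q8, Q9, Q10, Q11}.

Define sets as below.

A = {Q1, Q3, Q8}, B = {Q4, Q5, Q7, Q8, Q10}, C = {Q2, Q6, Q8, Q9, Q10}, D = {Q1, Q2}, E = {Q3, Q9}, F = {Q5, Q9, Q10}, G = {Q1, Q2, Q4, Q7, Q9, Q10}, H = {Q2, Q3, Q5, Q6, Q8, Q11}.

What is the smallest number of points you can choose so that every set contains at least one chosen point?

The 3 points {Q2, Q8, Q9} hit every set.
The sets B, D, E are pairwise disjoint, so any hitting set needs a separate point for each — at least 3. Hence 3 is optimal.

3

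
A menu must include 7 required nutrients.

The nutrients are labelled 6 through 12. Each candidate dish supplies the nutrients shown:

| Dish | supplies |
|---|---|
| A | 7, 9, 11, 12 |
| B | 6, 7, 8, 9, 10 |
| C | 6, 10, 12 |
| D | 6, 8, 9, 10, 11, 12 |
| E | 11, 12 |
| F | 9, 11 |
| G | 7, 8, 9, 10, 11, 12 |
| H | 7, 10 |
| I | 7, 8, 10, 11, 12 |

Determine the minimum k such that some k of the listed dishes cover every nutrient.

2

Take {A, B}. Their union is {6, 7, 8, 9, 10, 11, 12}, which is all 7 nutrients.
No single dish has all 7 nutrients (the largest, D, has 6), so 2 is optimal.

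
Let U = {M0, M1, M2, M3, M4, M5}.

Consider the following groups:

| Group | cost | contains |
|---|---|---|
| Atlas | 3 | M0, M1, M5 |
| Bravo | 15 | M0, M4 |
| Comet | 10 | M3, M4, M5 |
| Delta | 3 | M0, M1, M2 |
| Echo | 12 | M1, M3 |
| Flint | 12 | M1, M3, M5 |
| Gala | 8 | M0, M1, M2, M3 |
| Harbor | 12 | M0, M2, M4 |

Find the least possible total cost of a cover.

Comet, Delta together cover every element (Comet ∪ Delta = {M0, M1, M2, M3, M4, M5}); total cost 10 + 3 = 13.
The greedy pick Atlas, Delta, Comet costs 16; no covering selection beats 13.

13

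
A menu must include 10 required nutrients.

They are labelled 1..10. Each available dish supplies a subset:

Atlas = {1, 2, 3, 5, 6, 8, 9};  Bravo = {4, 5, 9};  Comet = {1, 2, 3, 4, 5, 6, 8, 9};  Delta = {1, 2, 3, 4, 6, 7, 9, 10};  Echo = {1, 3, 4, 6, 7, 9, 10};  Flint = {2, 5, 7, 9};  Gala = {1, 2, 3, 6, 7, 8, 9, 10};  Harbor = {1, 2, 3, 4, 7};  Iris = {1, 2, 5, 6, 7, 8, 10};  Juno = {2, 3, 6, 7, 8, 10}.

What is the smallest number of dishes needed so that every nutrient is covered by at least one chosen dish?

Comet and Delta together: Comet ∪ Delta = {1, 2, 3, 4, 5, 6, 7, 8, 9, 10} — every nutrient is covered.
No single dish has all 10 nutrients (the largest, Comet, has 8), so 2 is optimal.

2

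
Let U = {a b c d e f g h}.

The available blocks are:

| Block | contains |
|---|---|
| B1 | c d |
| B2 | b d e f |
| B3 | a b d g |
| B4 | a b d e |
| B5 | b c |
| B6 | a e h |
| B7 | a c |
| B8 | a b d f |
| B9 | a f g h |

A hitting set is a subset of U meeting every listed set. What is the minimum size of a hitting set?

T = {b, c, h} meets every block (each contains at least one member of T), and |T| = 3.
No choice of 2 items meets every block, so 3 is the minimum.

3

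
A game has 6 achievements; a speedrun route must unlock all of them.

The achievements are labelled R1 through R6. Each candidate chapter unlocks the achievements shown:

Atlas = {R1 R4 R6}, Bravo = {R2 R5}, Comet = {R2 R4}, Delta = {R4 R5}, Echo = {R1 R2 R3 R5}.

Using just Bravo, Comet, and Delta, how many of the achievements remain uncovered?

Union of Bravo, Comet, Delta = {R2, R4, R5}.
Not covered: R1, R3, R6 — 3 achievements.

3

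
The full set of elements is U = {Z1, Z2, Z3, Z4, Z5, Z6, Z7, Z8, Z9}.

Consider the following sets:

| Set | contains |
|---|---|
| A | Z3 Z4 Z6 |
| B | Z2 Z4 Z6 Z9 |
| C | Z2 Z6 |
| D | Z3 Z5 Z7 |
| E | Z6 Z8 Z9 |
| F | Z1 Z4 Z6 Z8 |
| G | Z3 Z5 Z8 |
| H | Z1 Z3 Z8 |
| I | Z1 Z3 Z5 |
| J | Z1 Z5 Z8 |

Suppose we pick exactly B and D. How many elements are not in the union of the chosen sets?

2

Union of B, D = {Z2, Z3, Z4, Z5, Z6, Z7, Z9}.
Not covered: Z1, Z8 — 2 elements.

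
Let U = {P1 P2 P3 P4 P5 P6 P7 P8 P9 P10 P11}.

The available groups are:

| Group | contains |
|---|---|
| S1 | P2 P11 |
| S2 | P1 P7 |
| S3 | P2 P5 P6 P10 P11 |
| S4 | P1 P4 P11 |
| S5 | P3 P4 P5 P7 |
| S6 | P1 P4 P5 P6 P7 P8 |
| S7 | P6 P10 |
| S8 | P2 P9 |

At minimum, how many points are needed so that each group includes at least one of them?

4

The 4 points {P2, P6, P7, P11} hit every group.
No choice of 3 points meets every group, so 4 is the minimum.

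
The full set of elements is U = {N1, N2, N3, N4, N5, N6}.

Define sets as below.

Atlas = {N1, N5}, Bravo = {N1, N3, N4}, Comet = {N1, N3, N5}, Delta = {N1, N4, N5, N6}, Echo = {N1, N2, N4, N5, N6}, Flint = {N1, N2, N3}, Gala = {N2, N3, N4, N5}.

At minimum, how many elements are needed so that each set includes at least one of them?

2

Take H = {N3, N5}. Each listed set contains at least one of these, so H is a hitting set of size 2.
No single element lies in every set, so at least 2 are needed and 2 is optimal.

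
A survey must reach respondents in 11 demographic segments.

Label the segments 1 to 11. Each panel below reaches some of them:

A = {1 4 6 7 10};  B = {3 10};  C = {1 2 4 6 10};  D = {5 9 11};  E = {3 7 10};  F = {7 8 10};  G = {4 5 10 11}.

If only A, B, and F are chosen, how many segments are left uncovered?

4

Union of A, B, F = {1, 3, 4, 6, 7, 8, 10}.
Not covered: 2, 5, 9, 11 — 4 segments.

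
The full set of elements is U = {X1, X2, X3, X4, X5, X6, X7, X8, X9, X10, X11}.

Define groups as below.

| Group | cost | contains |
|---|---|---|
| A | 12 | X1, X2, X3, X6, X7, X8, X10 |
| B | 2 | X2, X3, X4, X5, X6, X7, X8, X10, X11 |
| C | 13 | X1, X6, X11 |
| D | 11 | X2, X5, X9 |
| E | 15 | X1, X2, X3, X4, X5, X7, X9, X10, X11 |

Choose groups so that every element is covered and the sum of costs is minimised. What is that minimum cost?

17

B, E together cover every element (B ∪ E = {X1, X2, X3, X4, X5, X6, X7, X8, X9, X10, X11}); total cost 2 + 15 = 17.
No covering selection has total cost below 17.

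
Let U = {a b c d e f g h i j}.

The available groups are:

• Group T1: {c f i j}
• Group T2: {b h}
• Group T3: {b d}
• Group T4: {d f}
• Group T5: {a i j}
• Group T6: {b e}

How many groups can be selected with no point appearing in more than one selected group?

3

T4, T5, T6 are pairwise disjoint (T4={d,f}; T5={a,i,j}; T6={b,e}).
Every remaining group overlaps one of these, and no 4 of the listed groups are pairwise disjoint, so 3 is the maximum.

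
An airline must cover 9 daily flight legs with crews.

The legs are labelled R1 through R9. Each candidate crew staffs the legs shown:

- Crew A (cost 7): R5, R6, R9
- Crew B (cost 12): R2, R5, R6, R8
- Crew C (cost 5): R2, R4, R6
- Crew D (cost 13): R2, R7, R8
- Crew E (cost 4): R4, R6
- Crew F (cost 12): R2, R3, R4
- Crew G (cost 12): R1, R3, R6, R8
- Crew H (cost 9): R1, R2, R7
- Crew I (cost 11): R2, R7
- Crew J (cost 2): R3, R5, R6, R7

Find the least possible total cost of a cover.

26

A, C, G, J together cover every leg (A ∪ C ∪ G ∪ J = {R1, R2, R3, R4, R5, R6, R7, R8, R9}); total cost 7 + 5 + 12 + 2 = 26.
No covering selection has total cost below 26.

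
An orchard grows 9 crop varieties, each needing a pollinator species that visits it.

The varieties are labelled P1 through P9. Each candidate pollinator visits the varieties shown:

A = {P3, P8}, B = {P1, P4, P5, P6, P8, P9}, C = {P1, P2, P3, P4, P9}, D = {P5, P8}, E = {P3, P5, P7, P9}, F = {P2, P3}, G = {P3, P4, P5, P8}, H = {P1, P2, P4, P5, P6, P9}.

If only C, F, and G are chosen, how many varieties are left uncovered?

Union of C, F, G = {P1, P2, P3, P4, P5, P8, P9}.
Not covered: P6, P7 — 2 varieties.

2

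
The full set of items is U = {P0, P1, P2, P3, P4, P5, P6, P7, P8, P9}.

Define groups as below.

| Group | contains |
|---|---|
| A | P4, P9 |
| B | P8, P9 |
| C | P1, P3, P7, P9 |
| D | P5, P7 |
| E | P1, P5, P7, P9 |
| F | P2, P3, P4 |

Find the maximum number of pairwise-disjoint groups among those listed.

3

B, D, F are pairwise disjoint (B={P8,P9}; D={P5,P7}; F={P2,P3,P4}).
Every remaining group overlaps one of these, and no 4 of the listed groups are pairwise disjoint, so 3 is the maximum.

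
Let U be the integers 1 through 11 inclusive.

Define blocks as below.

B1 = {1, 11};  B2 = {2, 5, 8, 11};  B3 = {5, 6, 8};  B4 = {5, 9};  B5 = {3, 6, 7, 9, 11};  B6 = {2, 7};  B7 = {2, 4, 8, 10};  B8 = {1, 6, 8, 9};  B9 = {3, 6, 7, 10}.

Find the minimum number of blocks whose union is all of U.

4

B1 and B2 and B5 and B7 together: B1 ∪ B2 ∪ B5 ∪ B7 = {1, 2, 3, 4, 5, 6, 7, 8, 9, 10, 11} — every element is covered.
No 3 of the 9 blocks cover everything (all 84 combinations miss at least one element), so 4 is optimal.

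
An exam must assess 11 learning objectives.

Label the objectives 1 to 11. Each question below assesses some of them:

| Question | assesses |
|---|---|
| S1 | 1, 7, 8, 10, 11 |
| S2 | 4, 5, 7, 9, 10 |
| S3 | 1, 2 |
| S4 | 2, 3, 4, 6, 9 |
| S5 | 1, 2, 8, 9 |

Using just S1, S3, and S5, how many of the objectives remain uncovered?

4

Union of S1, S3, S5 = {1, 2, 7, 8, 9, 10, 11}.
Not covered: 3, 4, 5, 6 — 4 objectives.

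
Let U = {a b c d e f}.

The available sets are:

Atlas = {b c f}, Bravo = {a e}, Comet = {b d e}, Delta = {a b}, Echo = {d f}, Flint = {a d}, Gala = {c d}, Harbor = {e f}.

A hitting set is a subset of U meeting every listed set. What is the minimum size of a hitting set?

3

H = {b, d, e} meets every set (each contains at least one member of H), and |H| = 3.
The sets Delta, Gala, Harbor are pairwise disjoint, so any hitting set needs a separate element for each — at least 3. Hence 3 is optimal.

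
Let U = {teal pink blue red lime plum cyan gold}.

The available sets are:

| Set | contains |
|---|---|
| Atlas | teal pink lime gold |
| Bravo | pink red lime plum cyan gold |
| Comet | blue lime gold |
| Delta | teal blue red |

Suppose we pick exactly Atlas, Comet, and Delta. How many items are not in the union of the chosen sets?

2

Union of Atlas, Comet, Delta = {teal, pink, blue, red, lime, gold}.
Not covered: plum, cyan — 2 items.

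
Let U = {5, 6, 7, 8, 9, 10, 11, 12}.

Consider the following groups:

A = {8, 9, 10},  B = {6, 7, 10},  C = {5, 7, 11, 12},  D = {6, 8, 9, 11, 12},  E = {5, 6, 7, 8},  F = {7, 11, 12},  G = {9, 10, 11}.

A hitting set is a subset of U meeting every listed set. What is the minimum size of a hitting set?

Take H = {7, 9}. Each listed group contains at least one of these, so H is a hitting set of size 2.
The groups E, G are pairwise disjoint, so any hitting set needs a separate point for each — at least 2. Hence 2 is optimal.

2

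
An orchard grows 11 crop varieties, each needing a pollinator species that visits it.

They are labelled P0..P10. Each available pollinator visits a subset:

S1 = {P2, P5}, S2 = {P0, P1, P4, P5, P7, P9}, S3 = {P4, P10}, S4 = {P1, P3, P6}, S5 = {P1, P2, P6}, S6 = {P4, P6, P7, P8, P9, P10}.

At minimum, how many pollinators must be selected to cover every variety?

4

S1 and S2 and S4 and S6 together: S1 ∪ S2 ∪ S4 ∪ S6 = {P0, P1, P2, P3, P4, P5, P6, P7, P8, P9, P10} — every variety is covered.
No 3 of the 6 pollinators cover everything (all 20 combinations miss at least one variety), so 4 is optimal.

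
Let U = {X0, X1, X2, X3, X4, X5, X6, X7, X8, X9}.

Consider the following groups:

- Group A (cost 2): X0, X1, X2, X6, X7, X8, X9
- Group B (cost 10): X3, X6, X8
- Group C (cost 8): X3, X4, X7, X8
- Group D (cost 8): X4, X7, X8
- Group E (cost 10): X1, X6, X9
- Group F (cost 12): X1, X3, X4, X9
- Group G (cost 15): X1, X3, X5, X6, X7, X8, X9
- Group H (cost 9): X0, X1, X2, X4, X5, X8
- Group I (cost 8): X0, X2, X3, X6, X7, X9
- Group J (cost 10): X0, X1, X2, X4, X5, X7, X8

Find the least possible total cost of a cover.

H, I together cover every element (H ∪ I = {X0, X1, X2, X3, X4, X5, X6, X7, X8, X9}); total cost 9 + 8 = 17.
The greedy pick A, C, H costs 19; no covering selection beats 17.

17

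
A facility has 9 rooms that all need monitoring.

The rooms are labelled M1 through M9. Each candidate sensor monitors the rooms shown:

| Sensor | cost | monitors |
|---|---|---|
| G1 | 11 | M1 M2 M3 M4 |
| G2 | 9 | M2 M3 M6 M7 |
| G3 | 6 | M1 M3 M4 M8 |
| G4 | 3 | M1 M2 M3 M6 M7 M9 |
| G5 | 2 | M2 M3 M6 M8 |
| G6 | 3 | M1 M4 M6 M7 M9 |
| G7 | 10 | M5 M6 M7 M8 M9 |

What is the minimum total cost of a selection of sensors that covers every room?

G5, G6, G7 together cover every room (G5 ∪ G6 ∪ G7 = {M1, M2, M3, M4, M5, M6, M7, M8, M9}); total cost 2 + 3 + 10 = 15.
The greedy pick G4, G5, G6, G7 costs 18; no covering selection beats 15.

15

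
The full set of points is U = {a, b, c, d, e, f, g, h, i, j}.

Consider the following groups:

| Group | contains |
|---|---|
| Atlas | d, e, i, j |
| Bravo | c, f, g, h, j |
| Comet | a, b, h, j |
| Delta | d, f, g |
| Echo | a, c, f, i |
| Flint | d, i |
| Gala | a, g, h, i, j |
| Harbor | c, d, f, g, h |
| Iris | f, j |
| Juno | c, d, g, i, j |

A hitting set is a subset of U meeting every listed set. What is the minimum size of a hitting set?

3

T = {g, i, j} meets every group (each contains at least one member of T), and |T| = 3.
No choice of 2 points meets every group, so 3 is the minimum.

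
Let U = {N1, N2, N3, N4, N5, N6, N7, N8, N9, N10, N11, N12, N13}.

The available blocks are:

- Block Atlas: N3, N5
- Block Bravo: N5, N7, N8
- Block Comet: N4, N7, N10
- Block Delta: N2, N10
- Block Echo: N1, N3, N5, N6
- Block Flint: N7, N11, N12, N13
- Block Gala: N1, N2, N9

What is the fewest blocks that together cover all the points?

Bravo, Comet, Echo, Flint, and Gala cover everything between them: the union {N1, N2, N3, N4, N5, N6, N7, N8, N9, N10, N11, N12, N13} is all of U.
Only Bravo contains N8, so Bravo is forced; the remaining 10 points need at least 4 more blocks (each remaining block adds at most 3) — so at least 5 blocks are needed, and 5 is optimal.

5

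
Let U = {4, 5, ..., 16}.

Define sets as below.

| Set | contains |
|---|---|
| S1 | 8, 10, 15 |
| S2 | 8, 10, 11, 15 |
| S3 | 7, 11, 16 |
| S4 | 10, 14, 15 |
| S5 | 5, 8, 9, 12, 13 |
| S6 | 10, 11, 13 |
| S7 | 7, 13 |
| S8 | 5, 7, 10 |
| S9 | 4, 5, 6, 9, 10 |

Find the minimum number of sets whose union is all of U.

S3, S4, S5, and S9 cover everything between them: the union {4, 5, 6, 7, 8, 9, 10, 11, 12, 13, 14, 15, 16} is all of U.
Only S9 contains 4, so S9 is forced; the remaining 8 points need at least 3 more sets (each remaining set adds at most 3) — so at least 4 sets are needed, and 4 is optimal.

4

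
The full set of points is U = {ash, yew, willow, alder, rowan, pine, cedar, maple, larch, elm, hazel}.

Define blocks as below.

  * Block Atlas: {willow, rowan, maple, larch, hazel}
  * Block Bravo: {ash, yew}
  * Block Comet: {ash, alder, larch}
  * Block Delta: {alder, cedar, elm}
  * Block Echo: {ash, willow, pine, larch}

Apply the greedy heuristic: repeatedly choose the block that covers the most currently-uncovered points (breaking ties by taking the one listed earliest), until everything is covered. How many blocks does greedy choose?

Greedy: pick Atlas (covers 5 new) → pick Delta (covers 3 new) → pick Bravo (covers 2 new) → pick Echo (covers 1 new). Total picks: 4.

4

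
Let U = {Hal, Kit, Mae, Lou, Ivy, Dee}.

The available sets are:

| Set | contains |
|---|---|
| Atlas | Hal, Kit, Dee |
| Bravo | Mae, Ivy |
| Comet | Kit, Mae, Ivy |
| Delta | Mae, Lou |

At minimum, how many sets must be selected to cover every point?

3

Take {Atlas, Comet, Delta}. Their union is {Hal, Kit, Mae, Lou, Ivy, Dee}, which is all 6 points.
Only Atlas contains Hal, so Atlas is forced; the remaining 3 points need at least 2 more sets (each remaining set adds at most 2) — so at least 3 sets are needed, and 3 is optimal.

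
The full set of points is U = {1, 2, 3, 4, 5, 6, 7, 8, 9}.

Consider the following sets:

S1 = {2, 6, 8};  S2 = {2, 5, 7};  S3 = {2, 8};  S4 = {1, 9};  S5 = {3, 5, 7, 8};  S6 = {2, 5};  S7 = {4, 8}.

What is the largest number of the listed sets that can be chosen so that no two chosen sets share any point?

3

S4, S6, S7 are pairwise disjoint (S4={1,9}; S6={2,5}; S7={4,8}).
Every remaining set overlaps one of these, and no 4 of the listed sets are pairwise disjoint, so 3 is the maximum.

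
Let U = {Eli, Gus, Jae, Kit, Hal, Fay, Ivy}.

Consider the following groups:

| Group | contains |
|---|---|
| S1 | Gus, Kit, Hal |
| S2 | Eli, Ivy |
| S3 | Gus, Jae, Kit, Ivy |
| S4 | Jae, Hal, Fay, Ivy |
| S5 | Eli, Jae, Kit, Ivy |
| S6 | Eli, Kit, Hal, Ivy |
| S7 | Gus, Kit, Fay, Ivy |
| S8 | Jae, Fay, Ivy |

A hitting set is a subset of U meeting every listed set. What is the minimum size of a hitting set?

2

H = {Kit, Ivy} meets every group (each contains at least one member of H), and |H| = 2.
The groups S1, S8 are pairwise disjoint, so any hitting set needs a separate item for each — at least 2. Hence 2 is optimal.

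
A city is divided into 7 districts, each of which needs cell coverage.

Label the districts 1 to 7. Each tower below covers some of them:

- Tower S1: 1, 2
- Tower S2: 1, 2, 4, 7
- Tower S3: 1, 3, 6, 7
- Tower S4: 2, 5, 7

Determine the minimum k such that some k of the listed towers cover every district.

3

S2 and S3 and S4 together: S2 ∪ S3 ∪ S4 = {1, 2, 3, 4, 5, 6, 7} — every district is covered.
Only S3 contains 3, so S3 is forced; the remaining 3 districts need at least 2 more towers (each remaining tower adds at most 2) — so at least 3 towers are needed, and 3 is optimal.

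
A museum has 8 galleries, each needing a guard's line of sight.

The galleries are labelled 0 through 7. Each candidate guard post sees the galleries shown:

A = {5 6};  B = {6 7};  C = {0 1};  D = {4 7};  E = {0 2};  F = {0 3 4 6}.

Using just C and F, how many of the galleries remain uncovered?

Union of C, F = {0, 1, 3, 4, 6}.
Not covered: 2, 5, 7 — 3 galleries.

3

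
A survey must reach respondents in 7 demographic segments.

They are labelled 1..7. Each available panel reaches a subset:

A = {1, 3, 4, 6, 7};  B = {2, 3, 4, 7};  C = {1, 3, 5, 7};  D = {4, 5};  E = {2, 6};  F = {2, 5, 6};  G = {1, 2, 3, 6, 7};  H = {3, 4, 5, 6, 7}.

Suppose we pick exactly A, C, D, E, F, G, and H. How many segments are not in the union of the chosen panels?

0

Union of A, C, D, E, F, G, H = {1, 2, 3, 4, 5, 6, 7} — that's every segment, so 0 are uncovered.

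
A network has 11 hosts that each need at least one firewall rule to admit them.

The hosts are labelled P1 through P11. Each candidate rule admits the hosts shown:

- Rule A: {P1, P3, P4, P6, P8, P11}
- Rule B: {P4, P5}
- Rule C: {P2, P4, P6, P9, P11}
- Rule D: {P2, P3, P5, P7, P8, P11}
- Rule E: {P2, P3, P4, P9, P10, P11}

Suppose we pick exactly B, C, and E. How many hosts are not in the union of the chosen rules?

3

Union of B, C, E = {P2, P3, P4, P5, P6, P9, P10, P11}.
Not covered: P1, P7, P8 — 3 hosts.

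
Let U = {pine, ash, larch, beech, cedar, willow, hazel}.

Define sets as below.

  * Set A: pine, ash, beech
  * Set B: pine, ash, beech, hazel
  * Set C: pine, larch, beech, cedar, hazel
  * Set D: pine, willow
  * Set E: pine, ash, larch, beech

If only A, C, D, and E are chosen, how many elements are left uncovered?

0

Union of A, C, D, E = {pine, ash, larch, beech, cedar, willow, hazel} — that's every element, so 0 are uncovered.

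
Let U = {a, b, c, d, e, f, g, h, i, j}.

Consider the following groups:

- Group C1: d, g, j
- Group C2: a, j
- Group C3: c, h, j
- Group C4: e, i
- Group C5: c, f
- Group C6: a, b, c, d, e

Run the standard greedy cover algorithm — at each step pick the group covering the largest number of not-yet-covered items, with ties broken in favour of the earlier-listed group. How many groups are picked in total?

Greedy: pick C6 (covers 5 new) → pick C1 (covers 2 new) → pick C3 (covers 1 new) → pick C4 (covers 1 new) → pick C5 (covers 1 new). Total picks: 5.

5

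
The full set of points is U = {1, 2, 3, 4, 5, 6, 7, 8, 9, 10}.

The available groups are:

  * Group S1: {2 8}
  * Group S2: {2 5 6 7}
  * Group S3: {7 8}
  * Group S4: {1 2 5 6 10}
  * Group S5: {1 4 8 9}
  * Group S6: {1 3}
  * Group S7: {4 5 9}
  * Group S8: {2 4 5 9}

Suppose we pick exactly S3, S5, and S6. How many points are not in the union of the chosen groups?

4

Union of S3, S5, S6 = {1, 3, 4, 7, 8, 9}.
Not covered: 2, 5, 6, 10 — 4 points.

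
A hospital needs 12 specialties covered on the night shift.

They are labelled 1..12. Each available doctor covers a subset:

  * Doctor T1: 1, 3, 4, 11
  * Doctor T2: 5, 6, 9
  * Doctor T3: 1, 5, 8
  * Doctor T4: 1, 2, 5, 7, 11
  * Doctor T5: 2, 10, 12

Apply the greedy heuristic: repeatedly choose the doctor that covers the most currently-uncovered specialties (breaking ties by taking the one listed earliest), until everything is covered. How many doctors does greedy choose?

5

Greedy: pick T4 (covers 5 new) → pick T1 (covers 2 new) → pick T2 (covers 2 new) → pick T5 (covers 2 new) → pick T3 (covers 1 new). Total picks: 5.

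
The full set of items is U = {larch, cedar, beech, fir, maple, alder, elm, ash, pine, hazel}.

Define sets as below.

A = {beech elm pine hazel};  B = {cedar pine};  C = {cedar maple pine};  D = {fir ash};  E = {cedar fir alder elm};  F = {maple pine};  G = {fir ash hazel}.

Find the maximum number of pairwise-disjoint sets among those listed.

C, D are pairwise disjoint (C={cedar,maple,pine}; D={fir,ash}).
Every remaining set overlaps one of these, and no 3 of the listed sets are pairwise disjoint, so 2 is the maximum.

2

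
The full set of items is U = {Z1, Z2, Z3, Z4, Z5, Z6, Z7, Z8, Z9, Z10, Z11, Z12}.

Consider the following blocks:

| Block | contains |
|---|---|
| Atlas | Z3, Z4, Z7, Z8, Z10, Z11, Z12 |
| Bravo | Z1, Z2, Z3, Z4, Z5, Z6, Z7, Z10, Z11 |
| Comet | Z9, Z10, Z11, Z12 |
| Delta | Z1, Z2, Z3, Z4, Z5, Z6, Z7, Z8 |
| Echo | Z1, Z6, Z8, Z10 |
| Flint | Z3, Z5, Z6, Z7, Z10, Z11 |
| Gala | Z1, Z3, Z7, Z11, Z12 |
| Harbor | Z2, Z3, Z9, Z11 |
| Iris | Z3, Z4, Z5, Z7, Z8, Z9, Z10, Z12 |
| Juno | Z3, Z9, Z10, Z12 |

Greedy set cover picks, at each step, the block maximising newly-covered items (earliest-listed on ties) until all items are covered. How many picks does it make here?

Greedy: pick Bravo (covers 9 new) → pick Iris (covers 3 new). Total picks: 2.

2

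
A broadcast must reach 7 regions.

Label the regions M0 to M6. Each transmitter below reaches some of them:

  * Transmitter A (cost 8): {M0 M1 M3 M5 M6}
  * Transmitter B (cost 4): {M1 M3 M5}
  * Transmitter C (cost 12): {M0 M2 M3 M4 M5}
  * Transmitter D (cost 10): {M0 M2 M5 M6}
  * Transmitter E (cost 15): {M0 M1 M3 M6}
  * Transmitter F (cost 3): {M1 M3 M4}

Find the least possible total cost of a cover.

D, F together cover every region (D ∪ F = {M0, M1, M2, M3, M4, M5, M6}); total cost 10 + 3 = 13.
No covering selection has total cost below 13.

13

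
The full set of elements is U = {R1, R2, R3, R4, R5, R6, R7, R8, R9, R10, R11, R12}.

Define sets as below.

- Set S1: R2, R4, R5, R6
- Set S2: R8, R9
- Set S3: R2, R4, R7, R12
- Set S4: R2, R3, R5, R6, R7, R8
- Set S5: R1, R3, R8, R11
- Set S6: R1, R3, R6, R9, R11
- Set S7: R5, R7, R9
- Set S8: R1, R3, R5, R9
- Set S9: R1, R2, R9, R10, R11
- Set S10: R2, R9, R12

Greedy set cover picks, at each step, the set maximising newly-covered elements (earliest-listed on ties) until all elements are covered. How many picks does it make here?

3

Greedy: pick S4 (covers 6 new) → pick S9 (covers 4 new) → pick S3 (covers 2 new). Total picks: 3.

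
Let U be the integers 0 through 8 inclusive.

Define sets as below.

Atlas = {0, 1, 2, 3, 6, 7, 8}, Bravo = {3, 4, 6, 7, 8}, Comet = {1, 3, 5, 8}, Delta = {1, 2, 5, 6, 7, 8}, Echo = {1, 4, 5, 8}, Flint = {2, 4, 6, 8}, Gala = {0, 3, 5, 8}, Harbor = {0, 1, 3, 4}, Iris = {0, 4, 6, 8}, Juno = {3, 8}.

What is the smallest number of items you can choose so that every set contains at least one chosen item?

2

Take H = {3, 8}. Each listed set contains at least one of these, so H is a hitting set of size 2.
No single item lies in every set, so at least 2 are needed and 2 is optimal.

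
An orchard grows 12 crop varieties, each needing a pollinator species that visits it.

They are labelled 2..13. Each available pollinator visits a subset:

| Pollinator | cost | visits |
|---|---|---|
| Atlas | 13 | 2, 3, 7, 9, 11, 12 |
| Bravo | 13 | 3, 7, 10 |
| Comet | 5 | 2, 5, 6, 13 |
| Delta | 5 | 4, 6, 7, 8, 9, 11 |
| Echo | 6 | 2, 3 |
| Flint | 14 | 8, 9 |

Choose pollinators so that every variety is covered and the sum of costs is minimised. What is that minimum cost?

Atlas, Bravo, Comet, Delta together cover every variety (Atlas ∪ Bravo ∪ Comet ∪ Delta = {2, 3, 4, 5, 6, 7, 8, 9, 10, 11, 12, 13}); total cost 13 + 13 + 5 + 5 = 36.
The greedy pick Delta, Comet, Echo, Atlas, Bravo costs 42; no covering selection beats 36.

36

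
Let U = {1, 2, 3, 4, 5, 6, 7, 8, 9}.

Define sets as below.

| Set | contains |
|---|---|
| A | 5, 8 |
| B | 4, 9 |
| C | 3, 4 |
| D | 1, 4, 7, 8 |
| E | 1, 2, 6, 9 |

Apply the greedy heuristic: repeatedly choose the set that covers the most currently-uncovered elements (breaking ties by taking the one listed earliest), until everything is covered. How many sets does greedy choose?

Greedy: pick D (covers 4 new) → pick E (covers 3 new) → pick A (covers 1 new) → pick C (covers 1 new). Total picks: 4.

4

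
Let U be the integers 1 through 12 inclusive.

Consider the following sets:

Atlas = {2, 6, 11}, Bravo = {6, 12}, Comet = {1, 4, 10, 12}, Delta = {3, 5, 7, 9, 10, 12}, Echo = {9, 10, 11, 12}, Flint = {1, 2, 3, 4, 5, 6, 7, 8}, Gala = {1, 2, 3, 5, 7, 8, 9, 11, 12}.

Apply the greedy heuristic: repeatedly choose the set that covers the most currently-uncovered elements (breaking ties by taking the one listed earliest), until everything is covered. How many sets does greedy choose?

3

Greedy: pick Gala (covers 9 new) → pick Comet (covers 2 new) → pick Atlas (covers 1 new). Total picks: 3.
(The true minimum cover uses only 2 sets, so greedy is not optimal here.)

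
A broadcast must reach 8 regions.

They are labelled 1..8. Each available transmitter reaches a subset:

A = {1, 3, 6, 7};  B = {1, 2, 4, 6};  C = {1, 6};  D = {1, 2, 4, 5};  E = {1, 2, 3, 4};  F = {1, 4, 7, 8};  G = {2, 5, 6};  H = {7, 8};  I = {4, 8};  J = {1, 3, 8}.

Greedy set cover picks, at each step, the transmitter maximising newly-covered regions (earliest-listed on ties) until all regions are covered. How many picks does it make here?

3

Greedy: pick A (covers 4 new) → pick D (covers 3 new) → pick F (covers 1 new). Total picks: 3.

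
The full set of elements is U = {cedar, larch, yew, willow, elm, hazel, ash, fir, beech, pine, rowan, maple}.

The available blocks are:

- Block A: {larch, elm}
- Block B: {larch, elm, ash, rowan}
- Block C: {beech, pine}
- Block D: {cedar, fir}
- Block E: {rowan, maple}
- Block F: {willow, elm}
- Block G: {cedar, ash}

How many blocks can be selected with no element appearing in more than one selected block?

C, D, E, F are pairwise disjoint (C={beech,pine}; D={cedar,fir}; E={rowan,maple}; F={willow,elm}).
Every remaining block overlaps one of these, and no 5 of the listed blocks are pairwise disjoint, so 4 is the maximum.

4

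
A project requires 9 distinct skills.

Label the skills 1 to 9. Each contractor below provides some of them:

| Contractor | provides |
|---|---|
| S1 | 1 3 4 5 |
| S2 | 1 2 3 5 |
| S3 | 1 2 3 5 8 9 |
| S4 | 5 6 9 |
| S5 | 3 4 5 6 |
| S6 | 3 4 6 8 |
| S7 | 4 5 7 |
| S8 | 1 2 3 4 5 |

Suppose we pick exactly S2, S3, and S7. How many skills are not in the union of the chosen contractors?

1

Union of S2, S3, S7 = {1, 2, 3, 4, 5, 7, 8, 9}.
Not covered: 6 — 1 skill.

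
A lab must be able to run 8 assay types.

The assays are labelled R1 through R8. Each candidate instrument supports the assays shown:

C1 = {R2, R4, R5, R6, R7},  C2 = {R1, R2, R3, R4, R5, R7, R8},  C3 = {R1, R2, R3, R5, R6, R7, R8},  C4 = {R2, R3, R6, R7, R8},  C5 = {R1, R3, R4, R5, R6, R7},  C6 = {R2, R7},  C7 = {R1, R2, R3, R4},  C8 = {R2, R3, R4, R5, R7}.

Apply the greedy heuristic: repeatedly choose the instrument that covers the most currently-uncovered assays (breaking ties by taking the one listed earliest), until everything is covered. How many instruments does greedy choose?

2

Greedy: pick C2 (covers 7 new) → pick C1 (covers 1 new). Total picks: 2.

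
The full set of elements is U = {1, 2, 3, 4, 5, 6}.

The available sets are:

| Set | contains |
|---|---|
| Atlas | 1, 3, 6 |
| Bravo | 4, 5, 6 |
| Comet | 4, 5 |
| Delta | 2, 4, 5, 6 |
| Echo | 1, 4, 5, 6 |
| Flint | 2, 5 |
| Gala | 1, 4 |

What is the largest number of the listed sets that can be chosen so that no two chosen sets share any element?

2

Atlas, Comet are pairwise disjoint (Atlas={1,3,6}; Comet={4,5}).
Every remaining set overlaps one of these, and no 3 of the listed sets are pairwise disjoint, so 2 is the maximum.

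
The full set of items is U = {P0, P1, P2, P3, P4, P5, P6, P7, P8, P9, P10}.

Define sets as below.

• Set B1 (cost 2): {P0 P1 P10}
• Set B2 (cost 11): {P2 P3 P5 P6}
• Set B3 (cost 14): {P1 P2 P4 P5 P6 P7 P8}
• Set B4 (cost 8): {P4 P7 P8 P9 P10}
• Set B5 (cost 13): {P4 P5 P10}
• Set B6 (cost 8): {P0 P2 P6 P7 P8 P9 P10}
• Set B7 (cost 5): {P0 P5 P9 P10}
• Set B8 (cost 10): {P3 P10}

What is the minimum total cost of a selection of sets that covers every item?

B1, B2, B4 together cover every item (B1 ∪ B2 ∪ B4 = {P0, P1, P2, P3, P4, P5, P6, P7, P8, P9, P10}); total cost 2 + 11 + 8 = 21.
The greedy pick B1, B6, B7, B4, B8 costs 33; no covering selection beats 21.

21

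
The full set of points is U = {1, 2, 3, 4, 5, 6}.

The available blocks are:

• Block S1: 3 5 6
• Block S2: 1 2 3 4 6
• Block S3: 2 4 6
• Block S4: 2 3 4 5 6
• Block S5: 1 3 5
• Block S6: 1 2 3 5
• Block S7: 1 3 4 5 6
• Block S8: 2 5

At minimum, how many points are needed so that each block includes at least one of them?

2

The 2 points {2, 3} hit every block.
The blocks S3, S5 are pairwise disjoint, so any hitting set needs a separate point for each — at least 2. Hence 2 is optimal.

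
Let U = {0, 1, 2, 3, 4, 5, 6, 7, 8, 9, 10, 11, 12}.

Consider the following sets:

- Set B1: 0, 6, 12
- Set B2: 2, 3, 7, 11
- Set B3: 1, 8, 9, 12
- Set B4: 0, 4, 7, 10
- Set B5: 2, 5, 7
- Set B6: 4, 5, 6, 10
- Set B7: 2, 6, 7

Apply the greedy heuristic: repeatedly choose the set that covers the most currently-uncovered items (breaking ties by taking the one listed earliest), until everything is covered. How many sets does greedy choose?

Greedy: pick B2 (covers 4 new) → pick B3 (covers 4 new) → pick B6 (covers 4 new) → pick B1 (covers 1 new). Total picks: 4.

4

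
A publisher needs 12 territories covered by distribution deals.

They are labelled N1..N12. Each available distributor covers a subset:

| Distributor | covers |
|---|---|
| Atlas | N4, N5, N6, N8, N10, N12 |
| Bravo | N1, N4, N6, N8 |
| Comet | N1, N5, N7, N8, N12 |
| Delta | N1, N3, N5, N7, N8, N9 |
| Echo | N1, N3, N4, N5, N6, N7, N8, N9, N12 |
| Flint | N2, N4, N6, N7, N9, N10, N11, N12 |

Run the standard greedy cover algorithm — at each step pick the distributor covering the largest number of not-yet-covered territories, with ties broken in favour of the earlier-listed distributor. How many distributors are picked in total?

2

Greedy: pick Echo (covers 9 new) → pick Flint (covers 3 new). Total picks: 2.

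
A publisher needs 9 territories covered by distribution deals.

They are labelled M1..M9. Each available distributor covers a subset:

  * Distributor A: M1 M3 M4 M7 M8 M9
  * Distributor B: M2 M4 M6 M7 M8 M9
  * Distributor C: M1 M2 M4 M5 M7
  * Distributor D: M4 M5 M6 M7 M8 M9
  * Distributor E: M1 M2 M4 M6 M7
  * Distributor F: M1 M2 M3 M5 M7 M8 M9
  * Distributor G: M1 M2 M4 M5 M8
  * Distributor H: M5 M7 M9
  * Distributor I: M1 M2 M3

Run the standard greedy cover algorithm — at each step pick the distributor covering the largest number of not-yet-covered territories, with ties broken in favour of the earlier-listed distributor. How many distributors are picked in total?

Greedy: pick F (covers 7 new) → pick B (covers 2 new). Total picks: 2.

2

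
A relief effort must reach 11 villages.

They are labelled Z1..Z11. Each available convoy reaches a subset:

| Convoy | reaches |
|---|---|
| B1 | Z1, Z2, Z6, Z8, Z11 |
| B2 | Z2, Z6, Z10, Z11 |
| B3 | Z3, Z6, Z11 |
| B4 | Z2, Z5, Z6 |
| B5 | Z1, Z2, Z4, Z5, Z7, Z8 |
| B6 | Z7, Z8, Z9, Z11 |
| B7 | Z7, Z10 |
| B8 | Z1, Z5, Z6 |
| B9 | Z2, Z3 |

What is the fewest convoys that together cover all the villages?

Take {B3, B5, B6, B7}. Their union is {Z1, Z2, Z3, Z4, Z5, Z6, Z7, Z8, Z9, Z10, Z11}, which is all 11 villages.
No 3 of the 9 convoys cover everything (all 84 combinations miss at least one village), so 4 is optimal.

4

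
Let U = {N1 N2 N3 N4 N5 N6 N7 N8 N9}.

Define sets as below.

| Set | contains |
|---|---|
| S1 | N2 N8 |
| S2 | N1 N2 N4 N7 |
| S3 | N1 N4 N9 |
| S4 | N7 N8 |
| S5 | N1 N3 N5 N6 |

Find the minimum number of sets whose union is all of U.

4

Take {S2, S3, S4, S5}. Their union is {N1, N2, N3, N4, N5, N6, N7, N8, N9}, which is all 9 elements.
No 3 of the 5 sets cover everything (all 10 combinations miss at least one element), so 4 is optimal.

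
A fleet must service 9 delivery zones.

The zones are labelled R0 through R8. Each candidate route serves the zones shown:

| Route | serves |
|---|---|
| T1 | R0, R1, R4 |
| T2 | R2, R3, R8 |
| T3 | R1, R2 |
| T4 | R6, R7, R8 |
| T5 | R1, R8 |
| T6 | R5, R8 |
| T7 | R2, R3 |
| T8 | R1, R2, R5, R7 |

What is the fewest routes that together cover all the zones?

4

T1 and T2 and T4 and T8 together: T1 ∪ T2 ∪ T4 ∪ T8 = {R0, R1, R2, R3, R4, R5, R6, R7, R8} — every zone is covered.
No 3 of the 8 routes cover everything (all 56 combinations miss at least one zone), so 4 is optimal.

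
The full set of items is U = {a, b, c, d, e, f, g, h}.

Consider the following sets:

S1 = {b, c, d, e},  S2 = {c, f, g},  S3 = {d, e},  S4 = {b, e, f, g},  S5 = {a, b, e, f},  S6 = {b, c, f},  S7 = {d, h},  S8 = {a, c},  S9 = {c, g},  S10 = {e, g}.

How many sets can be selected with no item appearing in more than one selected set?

S7, S8, S10 are pairwise disjoint (S7={d,h}; S8={a,c}; S10={e,g}).
Every remaining set overlaps one of these, and no 4 of the listed sets are pairwise disjoint, so 3 is the maximum.

3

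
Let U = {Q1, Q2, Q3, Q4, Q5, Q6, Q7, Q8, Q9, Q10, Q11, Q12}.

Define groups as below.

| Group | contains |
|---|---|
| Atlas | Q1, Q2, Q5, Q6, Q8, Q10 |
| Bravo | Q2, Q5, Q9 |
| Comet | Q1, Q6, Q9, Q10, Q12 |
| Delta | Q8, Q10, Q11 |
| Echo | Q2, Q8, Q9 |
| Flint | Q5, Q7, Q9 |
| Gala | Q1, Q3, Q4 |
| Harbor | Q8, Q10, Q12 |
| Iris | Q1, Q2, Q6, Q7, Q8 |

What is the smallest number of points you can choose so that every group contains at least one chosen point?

Take H = {Q1, Q8, Q9}. Each listed group contains at least one of these, so H is a hitting set of size 3.
The groups Bravo, Gala, Harbor are pairwise disjoint, so any hitting set needs a separate point for each — at least 3. Hence 3 is optimal.

3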